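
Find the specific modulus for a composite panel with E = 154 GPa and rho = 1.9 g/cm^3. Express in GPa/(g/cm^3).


Specific stiffness = E/rho = 154/1.9 = 81.1 GPa/(g/cm^3)

81.1 GPa/(g/cm^3)


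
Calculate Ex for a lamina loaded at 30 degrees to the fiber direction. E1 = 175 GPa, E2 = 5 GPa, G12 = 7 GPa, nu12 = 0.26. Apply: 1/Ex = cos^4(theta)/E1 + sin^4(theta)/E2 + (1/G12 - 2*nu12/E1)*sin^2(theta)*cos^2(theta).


cos^4(30) = 0.5625, sin^4(30) = 0.0625, sin^2(30)*cos^2(30) = 0.1875
1/G12 - 2*nu12/E1 = 1/7 - 2*0.26/175 = 0.139886 GPa^-1
1/Ex = 0.5625/175 + 0.0625/5 + 0.139886*0.1875 = 0.0419429 GPa^-1
Ex = 23.84 GPa

23.84 GPa


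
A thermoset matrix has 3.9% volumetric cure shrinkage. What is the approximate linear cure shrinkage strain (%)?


Linear shrinkage ≈ vol_shrink/3 = 3.9/3 = 1.3%

1.3%


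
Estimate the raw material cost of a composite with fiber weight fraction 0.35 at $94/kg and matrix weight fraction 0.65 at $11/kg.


Cost = cost_f*Wf + cost_m*Wm = 94*0.35 + 11*0.65 = $40.05/kg

$40.05/kg


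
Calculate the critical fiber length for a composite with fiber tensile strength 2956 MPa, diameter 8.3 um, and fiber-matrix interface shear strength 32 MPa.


Lc = sigma_f * d / (2 * tau_i) = 2956 * 8.3 / (2 * 32) = 383.4 um

383.4 um


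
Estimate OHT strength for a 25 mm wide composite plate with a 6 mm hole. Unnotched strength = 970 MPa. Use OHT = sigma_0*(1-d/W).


OHT = sigma_0*(1-d/W) = 970*(1-6/25) = 737.2 MPa

737.2 MPa


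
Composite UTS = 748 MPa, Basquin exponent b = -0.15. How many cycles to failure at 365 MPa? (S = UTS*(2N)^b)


N = 0.5 * (S/UTS)^(1/b) = 0.5 * (365/748)^(1/-0.15) = 59.7533 cycles

59.7533 cycles


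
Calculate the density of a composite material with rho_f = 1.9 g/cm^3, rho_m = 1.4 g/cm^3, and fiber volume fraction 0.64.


rho_c = rho_f*Vf + rho_m*(1-Vf) = 1.9*0.64 + 1.4*0.36 = 1.72 g/cm^3

1.72 g/cm^3


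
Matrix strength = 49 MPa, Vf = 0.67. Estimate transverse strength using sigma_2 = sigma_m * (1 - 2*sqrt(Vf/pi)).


factor = 1 - 2*sqrt(0.67/pi) = 0.0764
sigma_2 = 49 * 0.0764 = 3.74 MPa

3.74 MPa


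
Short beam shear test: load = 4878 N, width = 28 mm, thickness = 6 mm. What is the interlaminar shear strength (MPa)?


ILSS = 3F/(4bh) = 3*4878/(4*28*6) = 21.78 MPa

21.78 MPa


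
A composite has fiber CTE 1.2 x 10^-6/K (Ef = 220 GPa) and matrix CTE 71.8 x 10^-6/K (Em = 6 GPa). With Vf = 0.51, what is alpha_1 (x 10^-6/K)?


E1 = Ef*Vf + Em*(1-Vf) = 115.14
alpha_1 = (alpha_f*Ef*Vf + alpha_m*Em*(1-Vf))/E1 = 3.0 x 10^-6/K

3.0 x 10^-6/K


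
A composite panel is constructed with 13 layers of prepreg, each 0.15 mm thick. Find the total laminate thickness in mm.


h = n * t_ply = 13 * 0.15 = 1.95 mm

1.95 mm


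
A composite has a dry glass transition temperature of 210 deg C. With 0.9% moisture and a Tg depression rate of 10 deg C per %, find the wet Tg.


Tg_wet = Tg_dry - k*moisture = 210 - 10*0.9 = 201.0 deg C

201.0 deg C


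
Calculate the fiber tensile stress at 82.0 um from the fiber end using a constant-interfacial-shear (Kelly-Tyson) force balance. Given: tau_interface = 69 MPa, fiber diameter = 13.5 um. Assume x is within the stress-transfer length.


Force balance: sigma_f * (pi*d^2/4) = tau * (pi*d) * x  ->  sigma_f = 4 * tau * x / d
sigma_f = 4 * 69 * 82.0 / 13.5 = 1676.4 MPa

1676.4 MPa


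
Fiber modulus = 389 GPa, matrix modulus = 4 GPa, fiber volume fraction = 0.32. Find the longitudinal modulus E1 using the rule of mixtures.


E1 = Ef*Vf + Em*(1-Vf) = 389*0.32 + 4*0.68 = 127.2 GPa

127.2 GPa


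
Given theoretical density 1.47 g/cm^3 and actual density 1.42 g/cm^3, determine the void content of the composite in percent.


Void% = (rho_theo - rho_actual)/rho_theo * 100 = (1.47 - 1.42)/1.47 * 100 = 3.4%

3.4%


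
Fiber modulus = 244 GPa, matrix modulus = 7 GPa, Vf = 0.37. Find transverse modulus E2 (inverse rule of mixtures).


1/E2 = Vf/Ef + (1-Vf)/Em = 0.37/244 + 0.63/7
E2 = 10.93 GPa

10.93 GPa


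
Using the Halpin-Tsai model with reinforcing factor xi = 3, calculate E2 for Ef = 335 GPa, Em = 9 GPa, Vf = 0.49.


eta = (Ef/Em - 1)/(Ef/Em + xi) = (37.2222 - 1)/(37.2222 + 3) = 0.9006
E2 = Em*(1+xi*eta*Vf)/(1-eta*Vf) = 37.43 GPa

37.43 GPa


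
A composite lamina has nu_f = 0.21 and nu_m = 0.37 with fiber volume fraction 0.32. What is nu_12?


nu_12 = nu_f*Vf + nu_m*(1-Vf) = 0.21*0.32 + 0.37*0.68 = 0.3188

0.3188


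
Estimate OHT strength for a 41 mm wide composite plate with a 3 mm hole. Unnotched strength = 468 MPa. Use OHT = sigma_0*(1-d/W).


OHT = sigma_0*(1-d/W) = 468*(1-3/41) = 433.8 MPa

433.8 MPa


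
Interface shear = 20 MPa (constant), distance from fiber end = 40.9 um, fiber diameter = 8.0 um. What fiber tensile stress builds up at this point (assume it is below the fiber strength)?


Force balance: sigma_f * (pi*d^2/4) = tau * (pi*d) * x  ->  sigma_f = 4 * tau * x / d
sigma_f = 4 * 20 * 40.9 / 8.0 = 409.0 MPa

409.0 MPa


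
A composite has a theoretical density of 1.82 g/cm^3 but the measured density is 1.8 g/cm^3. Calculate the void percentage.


Void% = (rho_theo - rho_actual)/rho_theo * 100 = (1.82 - 1.8)/1.82 * 100 = 1.1%

1.1%


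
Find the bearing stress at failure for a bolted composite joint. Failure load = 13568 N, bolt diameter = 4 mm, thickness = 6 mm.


sigma_br = F/(d*h) = 13568/(4*6) = 565.3 MPa

565.3 MPa


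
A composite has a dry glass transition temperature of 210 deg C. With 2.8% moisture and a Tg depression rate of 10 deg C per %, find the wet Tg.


Tg_wet = Tg_dry - k*moisture = 210 - 10*2.8 = 182.0 deg C

182.0 deg C


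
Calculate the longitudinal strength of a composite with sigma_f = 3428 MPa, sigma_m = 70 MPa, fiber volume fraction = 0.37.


sigma_1 = sigma_f*Vf + sigma_m*(1-Vf) = 3428*0.37 + 70*0.63 = 1312.5 MPa

1312.5 MPa


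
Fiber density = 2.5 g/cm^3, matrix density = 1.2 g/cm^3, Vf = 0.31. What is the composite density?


rho_c = rho_f*Vf + rho_m*(1-Vf) = 2.5*0.31 + 1.2*0.69 = 1.603 g/cm^3

1.603 g/cm^3


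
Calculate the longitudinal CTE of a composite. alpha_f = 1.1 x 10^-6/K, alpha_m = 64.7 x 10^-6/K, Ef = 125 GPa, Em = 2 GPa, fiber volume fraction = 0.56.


E1 = Ef*Vf + Em*(1-Vf) = 70.88
alpha_1 = (alpha_f*Ef*Vf + alpha_m*Em*(1-Vf))/E1 = 1.89 x 10^-6/K

1.89 x 10^-6/K


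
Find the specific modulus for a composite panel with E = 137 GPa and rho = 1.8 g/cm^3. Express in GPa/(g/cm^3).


Specific stiffness = E/rho = 137/1.8 = 76.1 GPa/(g/cm^3)

76.1 GPa/(g/cm^3)


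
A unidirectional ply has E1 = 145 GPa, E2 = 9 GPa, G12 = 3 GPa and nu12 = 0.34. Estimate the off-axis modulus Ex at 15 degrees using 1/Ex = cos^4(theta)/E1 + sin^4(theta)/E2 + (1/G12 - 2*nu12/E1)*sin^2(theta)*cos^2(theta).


cos^4(15) = 0.870513, sin^4(15) = 0.004487, sin^2(15)*cos^2(15) = 0.0625
1/G12 - 2*nu12/E1 = 1/3 - 2*0.34/145 = 0.328644 GPa^-1
1/Ex = 0.870513/145 + 0.004487/9 + 0.328644*0.0625 = 0.0270424 GPa^-1
Ex = 36.98 GPa

36.98 GPa


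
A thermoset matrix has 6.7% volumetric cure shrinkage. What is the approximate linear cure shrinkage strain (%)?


Linear shrinkage ≈ vol_shrink/3 = 6.7/3 = 2.233%

2.233%


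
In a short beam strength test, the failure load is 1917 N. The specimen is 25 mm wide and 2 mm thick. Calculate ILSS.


ILSS = 3F/(4bh) = 3*1917/(4*25*2) = 28.76 MPa

28.76 MPa


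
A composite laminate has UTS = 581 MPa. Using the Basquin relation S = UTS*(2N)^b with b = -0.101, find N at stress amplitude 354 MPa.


N = 0.5 * (S/UTS)^(1/b) = 0.5 * (354/581)^(1/-0.101) = 67.5141 cycles

67.5141 cycles


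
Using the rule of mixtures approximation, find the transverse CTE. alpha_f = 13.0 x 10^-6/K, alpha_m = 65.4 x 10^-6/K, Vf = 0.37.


alpha_2 = alpha_f*Vf + alpha_m*(1-Vf) = 13.0*0.37 + 65.4*0.63 = 46.0 x 10^-6/K

46.0 x 10^-6/K


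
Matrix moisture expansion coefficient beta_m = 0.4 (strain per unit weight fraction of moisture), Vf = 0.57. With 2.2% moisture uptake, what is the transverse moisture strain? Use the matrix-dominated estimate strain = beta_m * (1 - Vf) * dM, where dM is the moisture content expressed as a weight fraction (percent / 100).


dM = 2.2/100 = 0.022
strain = beta_m * (1-Vf) * dM = 0.4 * 0.43 * 0.022 = 0.003784

0.003784


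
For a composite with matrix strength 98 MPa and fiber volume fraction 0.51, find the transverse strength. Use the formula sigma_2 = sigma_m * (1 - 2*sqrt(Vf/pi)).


factor = 1 - 2*sqrt(0.51/pi) = 0.1942
sigma_2 = 98 * 0.1942 = 19.03 MPa

19.03 MPa


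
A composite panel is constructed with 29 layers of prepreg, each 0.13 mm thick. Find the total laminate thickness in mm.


h = n * t_ply = 29 * 0.13 = 3.77 mm

3.77 mm


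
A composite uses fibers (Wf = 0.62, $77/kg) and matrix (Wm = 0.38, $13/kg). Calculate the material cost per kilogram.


Cost = cost_f*Wf + cost_m*Wm = 77*0.62 + 13*0.38 = $52.68/kg

$52.68/kg


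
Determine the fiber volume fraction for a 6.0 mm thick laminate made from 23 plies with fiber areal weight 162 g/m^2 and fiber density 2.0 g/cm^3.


Vf = n * FAW / (rho_f * h * 1000) = 23 * 162 / (2.0 * 6.0 * 1000) = 0.3105

0.3105


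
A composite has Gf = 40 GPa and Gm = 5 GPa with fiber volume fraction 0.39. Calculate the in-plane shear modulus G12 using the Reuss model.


1/G12 = Vf/Gf + (1-Vf)/Gm = 0.39/40 + 0.61/5
G12 = 7.59 GPa

7.59 GPa


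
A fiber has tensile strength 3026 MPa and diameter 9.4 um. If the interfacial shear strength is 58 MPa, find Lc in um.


Lc = sigma_f * d / (2 * tau_i) = 3026 * 9.4 / (2 * 58) = 245.2 um

245.2 um


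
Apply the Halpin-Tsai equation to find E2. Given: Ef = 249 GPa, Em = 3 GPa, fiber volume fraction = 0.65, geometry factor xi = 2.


eta = (Ef/Em - 1)/(Ef/Em + xi) = (83.0 - 1)/(83.0 + 2) = 0.9647
E2 = Em*(1+xi*eta*Vf)/(1-eta*Vf) = 18.13 GPa

18.13 GPa


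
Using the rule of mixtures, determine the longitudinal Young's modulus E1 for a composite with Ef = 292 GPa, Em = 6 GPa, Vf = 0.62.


E1 = Ef*Vf + Em*(1-Vf) = 292*0.62 + 6*0.38 = 183.32 GPa

183.32 GPa


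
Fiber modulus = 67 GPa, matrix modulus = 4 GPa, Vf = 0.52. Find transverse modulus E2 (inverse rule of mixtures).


1/E2 = Vf/Ef + (1-Vf)/Em = 0.52/67 + 0.48/4
E2 = 7.83 GPa

7.83 GPa


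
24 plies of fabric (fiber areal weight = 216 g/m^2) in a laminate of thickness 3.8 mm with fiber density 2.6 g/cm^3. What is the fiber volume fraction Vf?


Vf = n * FAW / (rho_f * h * 1000) = 24 * 216 / (2.6 * 3.8 * 1000) = 0.5247

0.5247


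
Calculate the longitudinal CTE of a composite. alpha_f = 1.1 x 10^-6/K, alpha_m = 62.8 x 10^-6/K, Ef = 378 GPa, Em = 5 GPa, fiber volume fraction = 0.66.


E1 = Ef*Vf + Em*(1-Vf) = 251.18
alpha_1 = (alpha_f*Ef*Vf + alpha_m*Em*(1-Vf))/E1 = 1.52 x 10^-6/K

1.52 x 10^-6/K


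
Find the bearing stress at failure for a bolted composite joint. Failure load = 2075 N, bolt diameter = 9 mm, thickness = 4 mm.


sigma_br = F/(d*h) = 2075/(9*4) = 57.6 MPa

57.6 MPa


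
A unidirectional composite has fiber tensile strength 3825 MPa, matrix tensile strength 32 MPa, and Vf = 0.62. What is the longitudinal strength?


sigma_1 = sigma_f*Vf + sigma_m*(1-Vf) = 3825*0.62 + 32*0.38 = 2383.7 MPa

2383.7 MPa


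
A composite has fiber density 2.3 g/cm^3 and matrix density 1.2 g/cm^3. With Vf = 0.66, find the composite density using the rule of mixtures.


rho_c = rho_f*Vf + rho_m*(1-Vf) = 2.3*0.66 + 1.2*0.34 = 1.926 g/cm^3

1.926 g/cm^3


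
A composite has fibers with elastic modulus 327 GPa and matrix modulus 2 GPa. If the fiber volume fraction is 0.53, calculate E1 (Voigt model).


E1 = Ef*Vf + Em*(1-Vf) = 327*0.53 + 2*0.47 = 174.25 GPa

174.25 GPa


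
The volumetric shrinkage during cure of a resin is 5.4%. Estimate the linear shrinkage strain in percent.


Linear shrinkage ≈ vol_shrink/3 = 5.4/3 = 1.8%

1.8%


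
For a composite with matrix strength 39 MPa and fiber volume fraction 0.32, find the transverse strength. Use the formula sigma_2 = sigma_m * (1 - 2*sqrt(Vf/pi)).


factor = 1 - 2*sqrt(0.32/pi) = 0.3617
sigma_2 = 39 * 0.3617 = 14.11 MPa

14.11 MPa


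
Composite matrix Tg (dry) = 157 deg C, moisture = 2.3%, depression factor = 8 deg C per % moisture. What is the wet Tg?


Tg_wet = Tg_dry - k*moisture = 157 - 8*2.3 = 138.6 deg C

138.6 deg C


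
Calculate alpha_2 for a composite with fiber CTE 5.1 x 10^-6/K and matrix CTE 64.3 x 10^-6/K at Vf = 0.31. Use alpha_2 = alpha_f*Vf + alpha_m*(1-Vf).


alpha_2 = alpha_f*Vf + alpha_m*(1-Vf) = 5.1*0.31 + 64.3*0.69 = 45.9 x 10^-6/K

45.9 x 10^-6/K


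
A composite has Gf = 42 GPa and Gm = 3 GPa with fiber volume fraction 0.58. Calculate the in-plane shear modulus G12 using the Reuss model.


1/G12 = Vf/Gf + (1-Vf)/Gm = 0.58/42 + 0.42/3
G12 = 6.5 GPa

6.5 GPa


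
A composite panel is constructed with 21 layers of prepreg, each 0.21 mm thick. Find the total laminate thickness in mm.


h = n * t_ply = 21 * 0.21 = 4.41 mm

4.41 mm


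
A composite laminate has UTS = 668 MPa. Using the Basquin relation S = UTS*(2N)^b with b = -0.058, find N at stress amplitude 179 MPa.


N = 0.5 * (S/UTS)^(1/b) = 0.5 * (179/668)^(1/-0.058) = 3.6284e+09 cycles

3.6284e+09 cycles


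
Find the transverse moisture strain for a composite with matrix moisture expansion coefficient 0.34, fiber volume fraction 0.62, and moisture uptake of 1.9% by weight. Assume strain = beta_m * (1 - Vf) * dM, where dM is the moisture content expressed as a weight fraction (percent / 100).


dM = 1.9/100 = 0.019
strain = beta_m * (1-Vf) * dM = 0.34 * 0.38 * 0.019 = 0.0024548

0.0024548


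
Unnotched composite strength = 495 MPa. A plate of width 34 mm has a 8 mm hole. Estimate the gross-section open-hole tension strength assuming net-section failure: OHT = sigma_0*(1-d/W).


OHT = sigma_0*(1-d/W) = 495*(1-8/34) = 378.5 MPa

378.5 MPa


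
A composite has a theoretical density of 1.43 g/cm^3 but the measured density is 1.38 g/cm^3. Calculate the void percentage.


Void% = (rho_theo - rho_actual)/rho_theo * 100 = (1.43 - 1.38)/1.43 * 100 = 3.5%

3.5%


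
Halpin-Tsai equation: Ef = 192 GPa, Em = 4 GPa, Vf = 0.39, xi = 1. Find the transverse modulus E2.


eta = (Ef/Em - 1)/(Ef/Em + xi) = (48.0 - 1)/(48.0 + 1) = 0.9592
E2 = Em*(1+xi*eta*Vf)/(1-eta*Vf) = 8.78 GPa

8.78 GPa


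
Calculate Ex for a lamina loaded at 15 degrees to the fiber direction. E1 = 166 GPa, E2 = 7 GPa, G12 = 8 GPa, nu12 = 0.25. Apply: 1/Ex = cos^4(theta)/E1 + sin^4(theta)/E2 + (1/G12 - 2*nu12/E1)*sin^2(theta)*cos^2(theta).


cos^4(15) = 0.870513, sin^4(15) = 0.004487, sin^2(15)*cos^2(15) = 0.0625
1/G12 - 2*nu12/E1 = 1/8 - 2*0.25/166 = 0.121988 GPa^-1
1/Ex = 0.870513/166 + 0.004487/7 + 0.121988*0.0625 = 0.0135093 GPa^-1
Ex = 74.02 GPa

74.02 GPa


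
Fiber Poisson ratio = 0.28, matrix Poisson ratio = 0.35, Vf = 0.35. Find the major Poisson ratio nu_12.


nu_12 = nu_f*Vf + nu_m*(1-Vf) = 0.28*0.35 + 0.35*0.65 = 0.3255

0.3255


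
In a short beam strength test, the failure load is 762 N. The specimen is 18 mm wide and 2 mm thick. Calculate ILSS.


ILSS = 3F/(4bh) = 3*762/(4*18*2) = 15.88 MPa

15.88 MPa


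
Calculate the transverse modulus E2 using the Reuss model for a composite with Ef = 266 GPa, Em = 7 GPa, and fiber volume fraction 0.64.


1/E2 = Vf/Ef + (1-Vf)/Em = 0.64/266 + 0.36/7
E2 = 18.58 GPa

18.58 GPa


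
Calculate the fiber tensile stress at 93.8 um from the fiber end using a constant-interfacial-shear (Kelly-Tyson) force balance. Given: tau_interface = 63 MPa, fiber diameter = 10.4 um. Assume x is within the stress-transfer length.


Force balance: sigma_f * (pi*d^2/4) = tau * (pi*d) * x  ->  sigma_f = 4 * tau * x / d
sigma_f = 4 * 63 * 93.8 / 10.4 = 2272.8 MPa

2272.8 MPa


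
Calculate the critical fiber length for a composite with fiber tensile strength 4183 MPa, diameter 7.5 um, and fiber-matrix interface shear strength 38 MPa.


Lc = sigma_f * d / (2 * tau_i) = 4183 * 7.5 / (2 * 38) = 412.8 um

412.8 um


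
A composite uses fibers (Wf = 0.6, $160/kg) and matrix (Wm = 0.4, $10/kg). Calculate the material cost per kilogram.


Cost = cost_f*Wf + cost_m*Wm = 160*0.6 + 10*0.4 = $100.0/kg

$100.0/kg


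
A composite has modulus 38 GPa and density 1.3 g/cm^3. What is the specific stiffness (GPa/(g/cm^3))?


Specific stiffness = E/rho = 38/1.3 = 29.2 GPa/(g/cm^3)

29.2 GPa/(g/cm^3)


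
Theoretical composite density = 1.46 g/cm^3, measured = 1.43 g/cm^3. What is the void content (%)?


Void% = (rho_theo - rho_actual)/rho_theo * 100 = (1.46 - 1.43)/1.46 * 100 = 2.05%

2.05%


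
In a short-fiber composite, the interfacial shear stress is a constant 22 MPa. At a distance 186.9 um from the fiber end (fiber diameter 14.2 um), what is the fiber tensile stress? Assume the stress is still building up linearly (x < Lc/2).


Force balance: sigma_f * (pi*d^2/4) = tau * (pi*d) * x  ->  sigma_f = 4 * tau * x / d
sigma_f = 4 * 22 * 186.9 / 14.2 = 1158.3 MPa

1158.3 MPa


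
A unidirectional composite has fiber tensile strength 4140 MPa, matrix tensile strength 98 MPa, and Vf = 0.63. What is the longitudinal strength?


sigma_1 = sigma_f*Vf + sigma_m*(1-Vf) = 4140*0.63 + 98*0.37 = 2644.5 MPa

2644.5 MPa


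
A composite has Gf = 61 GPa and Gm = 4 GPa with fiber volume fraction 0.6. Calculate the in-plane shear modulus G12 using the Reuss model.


1/G12 = Vf/Gf + (1-Vf)/Gm = 0.6/61 + 0.4/4
G12 = 9.1 GPa

9.1 GPa


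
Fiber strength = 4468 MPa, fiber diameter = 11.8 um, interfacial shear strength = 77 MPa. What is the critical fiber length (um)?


Lc = sigma_f * d / (2 * tau_i) = 4468 * 11.8 / (2 * 77) = 342.4 um

342.4 um


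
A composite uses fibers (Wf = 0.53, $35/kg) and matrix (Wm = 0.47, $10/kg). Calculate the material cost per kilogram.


Cost = cost_f*Wf + cost_m*Wm = 35*0.53 + 10*0.47 = $23.25/kg

$23.25/kg


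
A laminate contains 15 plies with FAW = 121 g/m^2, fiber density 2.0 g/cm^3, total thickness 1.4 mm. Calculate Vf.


Vf = n * FAW / (rho_f * h * 1000) = 15 * 121 / (2.0 * 1.4 * 1000) = 0.6482

0.6482


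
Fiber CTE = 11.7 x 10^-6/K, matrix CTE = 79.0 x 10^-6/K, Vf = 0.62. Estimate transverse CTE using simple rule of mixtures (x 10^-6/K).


alpha_2 = alpha_f*Vf + alpha_m*(1-Vf) = 11.7*0.62 + 79.0*0.38 = 37.3 x 10^-6/K

37.3 x 10^-6/K


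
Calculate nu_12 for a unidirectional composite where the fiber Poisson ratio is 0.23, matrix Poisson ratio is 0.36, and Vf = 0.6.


nu_12 = nu_f*Vf + nu_m*(1-Vf) = 0.23*0.6 + 0.36*0.4 = 0.282

0.282


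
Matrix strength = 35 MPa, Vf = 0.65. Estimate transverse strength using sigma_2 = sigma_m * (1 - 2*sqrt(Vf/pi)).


factor = 1 - 2*sqrt(0.65/pi) = 0.0903
sigma_2 = 35 * 0.0903 = 3.16 MPa

3.16 MPa


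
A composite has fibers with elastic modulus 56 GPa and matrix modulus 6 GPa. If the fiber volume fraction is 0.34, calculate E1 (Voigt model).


E1 = Ef*Vf + Em*(1-Vf) = 56*0.34 + 6*0.66 = 23.0 GPa

23.0 GPa


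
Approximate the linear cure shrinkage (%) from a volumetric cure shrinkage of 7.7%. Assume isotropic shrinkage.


Linear shrinkage ≈ vol_shrink/3 = 7.7/3 = 2.567%

2.567%


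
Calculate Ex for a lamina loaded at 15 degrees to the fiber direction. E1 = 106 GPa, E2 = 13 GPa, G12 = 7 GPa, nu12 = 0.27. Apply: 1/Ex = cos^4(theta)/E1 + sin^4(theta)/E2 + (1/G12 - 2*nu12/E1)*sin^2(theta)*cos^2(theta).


cos^4(15) = 0.870513, sin^4(15) = 0.004487, sin^2(15)*cos^2(15) = 0.0625
1/G12 - 2*nu12/E1 = 1/7 - 2*0.27/106 = 0.137763 GPa^-1
1/Ex = 0.870513/106 + 0.004487/13 + 0.137763*0.0625 = 0.0171677 GPa^-1
Ex = 58.25 GPa

58.25 GPa


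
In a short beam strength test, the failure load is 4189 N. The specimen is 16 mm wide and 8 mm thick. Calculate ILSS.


ILSS = 3F/(4bh) = 3*4189/(4*16*8) = 24.54 MPa

24.54 MPa


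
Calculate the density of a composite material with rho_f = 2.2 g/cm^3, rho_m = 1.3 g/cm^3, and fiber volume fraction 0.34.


rho_c = rho_f*Vf + rho_m*(1-Vf) = 2.2*0.34 + 1.3*0.66 = 1.606 g/cm^3

1.606 g/cm^3


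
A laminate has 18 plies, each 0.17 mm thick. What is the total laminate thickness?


h = n * t_ply = 18 * 0.17 = 3.06 mm

3.06 mm


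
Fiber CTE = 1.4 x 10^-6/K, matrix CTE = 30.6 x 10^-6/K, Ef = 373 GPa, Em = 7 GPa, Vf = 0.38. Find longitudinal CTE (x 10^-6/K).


E1 = Ef*Vf + Em*(1-Vf) = 146.08
alpha_1 = (alpha_f*Ef*Vf + alpha_m*Em*(1-Vf))/E1 = 2.27 x 10^-6/K

2.27 x 10^-6/K


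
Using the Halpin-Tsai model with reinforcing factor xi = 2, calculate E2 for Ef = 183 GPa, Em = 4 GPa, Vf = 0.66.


eta = (Ef/Em - 1)/(Ef/Em + xi) = (45.75 - 1)/(45.75 + 2) = 0.9372
E2 = Em*(1+xi*eta*Vf)/(1-eta*Vf) = 23.46 GPa

23.46 GPa


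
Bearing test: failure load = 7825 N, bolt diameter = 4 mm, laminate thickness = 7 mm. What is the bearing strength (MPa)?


sigma_br = F/(d*h) = 7825/(4*7) = 279.5 MPa

279.5 MPa


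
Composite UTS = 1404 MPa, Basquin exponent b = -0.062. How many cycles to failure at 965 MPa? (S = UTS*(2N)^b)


N = 0.5 * (S/UTS)^(1/b) = 0.5 * (965/1404)^(1/-0.062) = 211.5526 cycles

211.5526 cycles


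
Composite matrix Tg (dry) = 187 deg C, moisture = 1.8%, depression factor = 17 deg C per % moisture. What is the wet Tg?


Tg_wet = Tg_dry - k*moisture = 187 - 17*1.8 = 156.4 deg C

156.4 deg C


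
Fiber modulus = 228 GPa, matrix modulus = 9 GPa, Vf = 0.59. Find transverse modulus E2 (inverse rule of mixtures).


1/E2 = Vf/Ef + (1-Vf)/Em = 0.59/228 + 0.41/9
E2 = 20.77 GPa

20.77 GPa


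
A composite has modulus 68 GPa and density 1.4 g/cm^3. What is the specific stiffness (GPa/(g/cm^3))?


Specific stiffness = E/rho = 68/1.4 = 48.6 GPa/(g/cm^3)

48.6 GPa/(g/cm^3)


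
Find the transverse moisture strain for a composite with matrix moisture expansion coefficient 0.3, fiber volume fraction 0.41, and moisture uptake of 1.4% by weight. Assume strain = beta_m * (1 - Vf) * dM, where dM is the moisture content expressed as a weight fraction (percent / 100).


dM = 1.4/100 = 0.014
strain = beta_m * (1-Vf) * dM = 0.3 * 0.59 * 0.014 = 0.002478

0.002478


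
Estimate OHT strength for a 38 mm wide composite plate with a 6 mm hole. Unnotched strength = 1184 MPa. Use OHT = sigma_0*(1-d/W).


OHT = sigma_0*(1-d/W) = 1184*(1-6/38) = 997.1 MPa

997.1 MPa


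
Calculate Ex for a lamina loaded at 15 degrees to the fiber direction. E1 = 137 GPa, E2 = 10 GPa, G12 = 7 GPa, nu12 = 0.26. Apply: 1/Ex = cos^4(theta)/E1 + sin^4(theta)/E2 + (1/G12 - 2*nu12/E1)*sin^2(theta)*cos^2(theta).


cos^4(15) = 0.870513, sin^4(15) = 0.004487, sin^2(15)*cos^2(15) = 0.0625
1/G12 - 2*nu12/E1 = 1/7 - 2*0.26/137 = 0.139062 GPa^-1
1/Ex = 0.870513/137 + 0.004487/10 + 0.139062*0.0625 = 0.0154942 GPa^-1
Ex = 64.54 GPa

64.54 GPa


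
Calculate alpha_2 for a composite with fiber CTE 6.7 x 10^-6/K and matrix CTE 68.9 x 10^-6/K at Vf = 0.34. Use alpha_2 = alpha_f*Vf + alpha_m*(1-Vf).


alpha_2 = alpha_f*Vf + alpha_m*(1-Vf) = 6.7*0.34 + 68.9*0.66 = 47.8 x 10^-6/K

47.8 x 10^-6/K


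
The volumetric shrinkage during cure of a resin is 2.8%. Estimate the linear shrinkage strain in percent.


Linear shrinkage ≈ vol_shrink/3 = 2.8/3 = 0.933%

0.933%


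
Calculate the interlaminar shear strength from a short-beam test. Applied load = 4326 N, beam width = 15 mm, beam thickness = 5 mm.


ILSS = 3F/(4bh) = 3*4326/(4*15*5) = 43.26 MPa

43.26 MPa


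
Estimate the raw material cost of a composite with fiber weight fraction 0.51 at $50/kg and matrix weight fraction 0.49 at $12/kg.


Cost = cost_f*Wf + cost_m*Wm = 50*0.51 + 12*0.49 = $31.38/kg

$31.38/kg


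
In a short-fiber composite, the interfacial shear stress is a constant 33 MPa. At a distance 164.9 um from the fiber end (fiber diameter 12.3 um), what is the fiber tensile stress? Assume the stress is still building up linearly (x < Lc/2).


Force balance: sigma_f * (pi*d^2/4) = tau * (pi*d) * x  ->  sigma_f = 4 * tau * x / d
sigma_f = 4 * 33 * 164.9 / 12.3 = 1769.7 MPa

1769.7 MPa


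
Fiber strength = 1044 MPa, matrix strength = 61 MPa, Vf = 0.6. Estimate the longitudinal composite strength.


sigma_1 = sigma_f*Vf + sigma_m*(1-Vf) = 1044*0.6 + 61*0.4 = 650.8 MPa

650.8 MPa


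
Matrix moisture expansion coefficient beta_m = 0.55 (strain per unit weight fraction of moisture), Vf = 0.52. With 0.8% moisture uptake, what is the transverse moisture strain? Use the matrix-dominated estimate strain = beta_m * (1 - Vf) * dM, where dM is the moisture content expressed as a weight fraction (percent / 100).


dM = 0.8/100 = 0.008
strain = beta_m * (1-Vf) * dM = 0.55 * 0.48 * 0.008 = 0.002112

0.002112


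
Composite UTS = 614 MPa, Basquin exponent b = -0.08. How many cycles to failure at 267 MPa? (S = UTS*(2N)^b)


N = 0.5 * (S/UTS)^(1/b) = 0.5 * (267/614)^(1/-0.08) = 16583.7933 cycles

16583.7933 cycles


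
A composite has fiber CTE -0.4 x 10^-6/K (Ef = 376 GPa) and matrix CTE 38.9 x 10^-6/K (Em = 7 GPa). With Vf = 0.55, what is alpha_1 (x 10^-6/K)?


E1 = Ef*Vf + Em*(1-Vf) = 209.95
alpha_1 = (alpha_f*Ef*Vf + alpha_m*Em*(1-Vf))/E1 = 0.19 x 10^-6/K

0.19 x 10^-6/K


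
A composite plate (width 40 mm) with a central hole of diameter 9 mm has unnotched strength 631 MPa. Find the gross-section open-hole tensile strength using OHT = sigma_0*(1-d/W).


OHT = sigma_0*(1-d/W) = 631*(1-9/40) = 489.0 MPa

489.0 MPa


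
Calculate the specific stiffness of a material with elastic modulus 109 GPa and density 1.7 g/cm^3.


Specific stiffness = E/rho = 109/1.7 = 64.1 GPa/(g/cm^3)

64.1 GPa/(g/cm^3)


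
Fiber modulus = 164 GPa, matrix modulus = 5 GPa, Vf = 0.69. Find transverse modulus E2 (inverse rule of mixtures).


1/E2 = Vf/Ef + (1-Vf)/Em = 0.69/164 + 0.31/5
E2 = 15.1 GPa

15.1 GPa


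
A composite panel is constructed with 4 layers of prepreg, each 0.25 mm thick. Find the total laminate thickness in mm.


h = n * t_ply = 4 * 0.25 = 1.0 mm

1.0 mm


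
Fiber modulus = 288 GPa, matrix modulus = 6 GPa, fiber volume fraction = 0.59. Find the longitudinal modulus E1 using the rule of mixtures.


E1 = Ef*Vf + Em*(1-Vf) = 288*0.59 + 6*0.41 = 172.38 GPa

172.38 GPa


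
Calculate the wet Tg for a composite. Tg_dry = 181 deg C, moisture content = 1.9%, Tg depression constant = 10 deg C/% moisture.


Tg_wet = Tg_dry - k*moisture = 181 - 10*1.9 = 162.0 deg C

162.0 deg C


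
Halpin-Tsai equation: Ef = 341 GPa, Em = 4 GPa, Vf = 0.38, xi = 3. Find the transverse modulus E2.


eta = (Ef/Em - 1)/(Ef/Em + xi) = (85.25 - 1)/(85.25 + 3) = 0.9547
E2 = Em*(1+xi*eta*Vf)/(1-eta*Vf) = 13.11 GPa

13.11 GPa


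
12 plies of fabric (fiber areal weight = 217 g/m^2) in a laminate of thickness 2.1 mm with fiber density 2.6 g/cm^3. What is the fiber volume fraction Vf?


Vf = n * FAW / (rho_f * h * 1000) = 12 * 217 / (2.6 * 2.1 * 1000) = 0.4769

0.4769


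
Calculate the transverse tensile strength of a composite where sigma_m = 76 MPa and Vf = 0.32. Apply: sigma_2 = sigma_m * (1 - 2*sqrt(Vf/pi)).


factor = 1 - 2*sqrt(0.32/pi) = 0.3617
sigma_2 = 76 * 0.3617 = 27.49 MPa

27.49 MPa


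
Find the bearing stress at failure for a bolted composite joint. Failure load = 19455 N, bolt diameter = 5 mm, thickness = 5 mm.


sigma_br = F/(d*h) = 19455/(5*5) = 778.2 MPa

778.2 MPa


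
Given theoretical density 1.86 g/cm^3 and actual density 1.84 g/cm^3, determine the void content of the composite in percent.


Void% = (rho_theo - rho_actual)/rho_theo * 100 = (1.86 - 1.84)/1.86 * 100 = 1.08%

1.08%


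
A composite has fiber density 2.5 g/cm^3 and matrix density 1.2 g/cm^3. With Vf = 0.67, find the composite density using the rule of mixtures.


rho_c = rho_f*Vf + rho_m*(1-Vf) = 2.5*0.67 + 1.2*0.33 = 2.071 g/cm^3

2.071 g/cm^3


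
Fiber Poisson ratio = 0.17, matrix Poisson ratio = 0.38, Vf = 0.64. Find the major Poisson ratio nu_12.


nu_12 = nu_f*Vf + nu_m*(1-Vf) = 0.17*0.64 + 0.38*0.36 = 0.2456

0.2456


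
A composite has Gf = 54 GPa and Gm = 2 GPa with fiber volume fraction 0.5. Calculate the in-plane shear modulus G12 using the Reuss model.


1/G12 = Vf/Gf + (1-Vf)/Gm = 0.5/54 + 0.5/2
G12 = 3.86 GPa

3.86 GPa


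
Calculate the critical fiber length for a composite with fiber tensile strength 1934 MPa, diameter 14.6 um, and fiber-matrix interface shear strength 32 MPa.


Lc = sigma_f * d / (2 * tau_i) = 1934 * 14.6 / (2 * 32) = 441.2 um

441.2 um


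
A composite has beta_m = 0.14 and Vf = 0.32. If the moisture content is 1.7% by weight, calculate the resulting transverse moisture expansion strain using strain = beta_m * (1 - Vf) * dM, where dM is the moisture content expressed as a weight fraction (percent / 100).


dM = 1.7/100 = 0.017
strain = beta_m * (1-Vf) * dM = 0.14 * 0.68 * 0.017 = 0.0016184

0.0016184


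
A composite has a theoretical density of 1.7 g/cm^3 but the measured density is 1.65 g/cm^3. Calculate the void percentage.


Void% = (rho_theo - rho_actual)/rho_theo * 100 = (1.7 - 1.65)/1.7 * 100 = 2.94%

2.94%


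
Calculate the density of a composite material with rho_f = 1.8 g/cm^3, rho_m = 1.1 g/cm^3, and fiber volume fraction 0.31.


rho_c = rho_f*Vf + rho_m*(1-Vf) = 1.8*0.31 + 1.1*0.69 = 1.317 g/cm^3

1.317 g/cm^3


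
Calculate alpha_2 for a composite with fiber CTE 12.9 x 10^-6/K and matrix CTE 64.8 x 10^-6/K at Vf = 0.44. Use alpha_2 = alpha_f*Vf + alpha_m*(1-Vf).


alpha_2 = alpha_f*Vf + alpha_m*(1-Vf) = 12.9*0.44 + 64.8*0.56 = 42.0 x 10^-6/K

42.0 x 10^-6/K


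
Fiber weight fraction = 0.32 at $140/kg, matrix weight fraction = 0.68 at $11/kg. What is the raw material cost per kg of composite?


Cost = cost_f*Wf + cost_m*Wm = 140*0.32 + 11*0.68 = $52.28/kg

$52.28/kg


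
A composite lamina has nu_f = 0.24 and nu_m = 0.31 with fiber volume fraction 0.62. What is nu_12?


nu_12 = nu_f*Vf + nu_m*(1-Vf) = 0.24*0.62 + 0.31*0.38 = 0.2666

0.2666


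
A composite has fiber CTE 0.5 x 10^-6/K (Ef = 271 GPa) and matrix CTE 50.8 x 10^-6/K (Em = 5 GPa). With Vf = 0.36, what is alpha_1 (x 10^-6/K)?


E1 = Ef*Vf + Em*(1-Vf) = 100.76
alpha_1 = (alpha_f*Ef*Vf + alpha_m*Em*(1-Vf))/E1 = 2.1 x 10^-6/K

2.1 x 10^-6/K


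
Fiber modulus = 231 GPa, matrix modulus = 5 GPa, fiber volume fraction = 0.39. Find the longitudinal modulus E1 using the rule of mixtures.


E1 = Ef*Vf + Em*(1-Vf) = 231*0.39 + 5*0.61 = 93.14 GPa

93.14 GPa


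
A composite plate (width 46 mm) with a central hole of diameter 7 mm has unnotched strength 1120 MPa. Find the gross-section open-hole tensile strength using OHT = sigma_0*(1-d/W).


OHT = sigma_0*(1-d/W) = 1120*(1-7/46) = 949.6 MPa

949.6 MPa


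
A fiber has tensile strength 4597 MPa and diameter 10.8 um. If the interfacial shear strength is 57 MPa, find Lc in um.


Lc = sigma_f * d / (2 * tau_i) = 4597 * 10.8 / (2 * 57) = 435.5 um

435.5 um


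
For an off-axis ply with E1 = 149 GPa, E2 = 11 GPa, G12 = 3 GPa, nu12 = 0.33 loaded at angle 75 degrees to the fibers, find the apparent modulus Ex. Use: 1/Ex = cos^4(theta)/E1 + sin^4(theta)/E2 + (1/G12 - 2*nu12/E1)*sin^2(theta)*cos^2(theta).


cos^4(75) = 0.004487, sin^4(75) = 0.870513, sin^2(75)*cos^2(75) = 0.0625
1/G12 - 2*nu12/E1 = 1/3 - 2*0.33/149 = 0.328904 GPa^-1
1/Ex = 0.004487/149 + 0.870513/11 + 0.328904*0.0625 = 0.0997241 GPa^-1
Ex = 10.03 GPa

10.03 GPa


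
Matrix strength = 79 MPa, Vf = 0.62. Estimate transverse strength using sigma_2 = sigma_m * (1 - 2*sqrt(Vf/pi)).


factor = 1 - 2*sqrt(0.62/pi) = 0.1115
sigma_2 = 79 * 0.1115 = 8.81 MPa

8.81 MPa


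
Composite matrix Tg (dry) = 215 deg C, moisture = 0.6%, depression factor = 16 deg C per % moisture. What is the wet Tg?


Tg_wet = Tg_dry - k*moisture = 215 - 16*0.6 = 205.4 deg C

205.4 deg C


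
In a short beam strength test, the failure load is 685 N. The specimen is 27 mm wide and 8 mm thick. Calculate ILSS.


ILSS = 3F/(4bh) = 3*685/(4*27*8) = 2.38 MPa

2.38 MPa


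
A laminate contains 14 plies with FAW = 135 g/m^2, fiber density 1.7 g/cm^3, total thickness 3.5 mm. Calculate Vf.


Vf = n * FAW / (rho_f * h * 1000) = 14 * 135 / (1.7 * 3.5 * 1000) = 0.3176

0.3176


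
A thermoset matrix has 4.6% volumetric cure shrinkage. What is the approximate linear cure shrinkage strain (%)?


Linear shrinkage ≈ vol_shrink/3 = 4.6/3 = 1.533%

1.533%


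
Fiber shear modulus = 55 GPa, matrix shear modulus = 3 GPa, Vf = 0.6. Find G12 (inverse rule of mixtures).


1/G12 = Vf/Gf + (1-Vf)/Gm = 0.6/55 + 0.4/3
G12 = 6.93 GPa

6.93 GPa


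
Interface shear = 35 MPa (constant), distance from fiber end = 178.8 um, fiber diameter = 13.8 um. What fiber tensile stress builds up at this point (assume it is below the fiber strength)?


Force balance: sigma_f * (pi*d^2/4) = tau * (pi*d) * x  ->  sigma_f = 4 * tau * x / d
sigma_f = 4 * 35 * 178.8 / 13.8 = 1813.9 MPa

1813.9 MPa


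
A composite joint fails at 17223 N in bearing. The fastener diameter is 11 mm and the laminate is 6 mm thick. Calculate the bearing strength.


sigma_br = F/(d*h) = 17223/(11*6) = 261.0 MPa

261.0 MPa


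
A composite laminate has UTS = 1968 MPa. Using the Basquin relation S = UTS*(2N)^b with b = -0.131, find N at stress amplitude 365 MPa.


N = 0.5 * (S/UTS)^(1/b) = 0.5 * (365/1968)^(1/-0.131) = 192624.8064 cycles

192624.8064 cycles


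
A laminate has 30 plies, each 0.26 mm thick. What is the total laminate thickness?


h = n * t_ply = 30 * 0.26 = 7.8 mm

7.8 mm


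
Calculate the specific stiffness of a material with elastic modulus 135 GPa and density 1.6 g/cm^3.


Specific stiffness = E/rho = 135/1.6 = 84.4 GPa/(g/cm^3)

84.4 GPa/(g/cm^3)


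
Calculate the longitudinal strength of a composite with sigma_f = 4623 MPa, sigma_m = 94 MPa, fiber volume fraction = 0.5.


sigma_1 = sigma_f*Vf + sigma_m*(1-Vf) = 4623*0.5 + 94*0.5 = 2358.5 MPa

2358.5 MPa


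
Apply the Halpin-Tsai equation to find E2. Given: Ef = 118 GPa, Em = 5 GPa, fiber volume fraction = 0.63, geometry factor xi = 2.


eta = (Ef/Em - 1)/(Ef/Em + xi) = (23.6 - 1)/(23.6 + 2) = 0.8828
E2 = Em*(1+xi*eta*Vf)/(1-eta*Vf) = 23.8 GPa

23.8 GPa


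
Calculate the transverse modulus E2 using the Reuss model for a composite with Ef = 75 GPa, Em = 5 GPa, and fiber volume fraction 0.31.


1/E2 = Vf/Ef + (1-Vf)/Em = 0.31/75 + 0.69/5
E2 = 7.04 GPa

7.04 GPa


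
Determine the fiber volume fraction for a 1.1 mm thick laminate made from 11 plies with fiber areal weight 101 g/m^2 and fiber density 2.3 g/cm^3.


Vf = n * FAW / (rho_f * h * 1000) = 11 * 101 / (2.3 * 1.1 * 1000) = 0.4391

0.4391


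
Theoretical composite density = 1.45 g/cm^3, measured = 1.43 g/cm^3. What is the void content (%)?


Void% = (rho_theo - rho_actual)/rho_theo * 100 = (1.45 - 1.43)/1.45 * 100 = 1.38%

1.38%


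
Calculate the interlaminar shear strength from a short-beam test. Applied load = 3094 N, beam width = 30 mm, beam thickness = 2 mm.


ILSS = 3F/(4bh) = 3*3094/(4*30*2) = 38.68 MPa

38.68 MPa


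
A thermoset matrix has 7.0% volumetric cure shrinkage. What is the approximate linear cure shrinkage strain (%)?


Linear shrinkage ≈ vol_shrink/3 = 7.0/3 = 2.333%

2.333%


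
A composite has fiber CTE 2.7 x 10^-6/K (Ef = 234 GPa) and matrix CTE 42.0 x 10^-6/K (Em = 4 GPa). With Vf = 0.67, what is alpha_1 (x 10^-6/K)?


E1 = Ef*Vf + Em*(1-Vf) = 158.1
alpha_1 = (alpha_f*Ef*Vf + alpha_m*Em*(1-Vf))/E1 = 3.03 x 10^-6/K

3.03 x 10^-6/K


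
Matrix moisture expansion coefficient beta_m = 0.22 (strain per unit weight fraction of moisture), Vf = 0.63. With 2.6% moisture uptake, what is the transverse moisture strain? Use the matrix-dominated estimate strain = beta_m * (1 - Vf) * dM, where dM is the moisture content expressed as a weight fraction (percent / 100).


dM = 2.6/100 = 0.026
strain = beta_m * (1-Vf) * dM = 0.22 * 0.37 * 0.026 = 0.0021164

0.0021164


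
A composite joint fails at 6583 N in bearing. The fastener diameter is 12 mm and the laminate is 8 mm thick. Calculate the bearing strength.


sigma_br = F/(d*h) = 6583/(12*8) = 68.6 MPa

68.6 MPa


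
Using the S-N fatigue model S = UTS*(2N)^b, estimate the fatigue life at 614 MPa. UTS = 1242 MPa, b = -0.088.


N = 0.5 * (S/UTS)^(1/b) = 0.5 * (614/1242)^(1/-0.088) = 1498.6879 cycles

1498.6879 cycles


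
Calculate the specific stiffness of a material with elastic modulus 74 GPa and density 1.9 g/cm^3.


Specific stiffness = E/rho = 74/1.9 = 38.9 GPa/(g/cm^3)

38.9 GPa/(g/cm^3)


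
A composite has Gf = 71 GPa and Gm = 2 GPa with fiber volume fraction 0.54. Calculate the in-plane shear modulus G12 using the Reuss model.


1/G12 = Vf/Gf + (1-Vf)/Gm = 0.54/71 + 0.46/2
G12 = 4.21 GPa

4.21 GPa


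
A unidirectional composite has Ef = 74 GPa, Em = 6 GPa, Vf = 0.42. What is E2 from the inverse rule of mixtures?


1/E2 = Vf/Ef + (1-Vf)/Em = 0.42/74 + 0.58/6
E2 = 9.77 GPa

9.77 GPa


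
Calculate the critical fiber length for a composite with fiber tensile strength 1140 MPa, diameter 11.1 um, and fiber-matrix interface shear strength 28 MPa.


Lc = sigma_f * d / (2 * tau_i) = 1140 * 11.1 / (2 * 28) = 226.0 um

226.0 um


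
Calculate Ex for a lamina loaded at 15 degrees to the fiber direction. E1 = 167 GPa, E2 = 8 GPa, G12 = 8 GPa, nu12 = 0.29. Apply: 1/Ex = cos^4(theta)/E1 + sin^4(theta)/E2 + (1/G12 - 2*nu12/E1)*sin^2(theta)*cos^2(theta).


cos^4(15) = 0.870513, sin^4(15) = 0.004487, sin^2(15)*cos^2(15) = 0.0625
1/G12 - 2*nu12/E1 = 1/8 - 2*0.29/167 = 0.121527 GPa^-1
1/Ex = 0.870513/167 + 0.004487/8 + 0.121527*0.0625 = 0.013369 GPa^-1
Ex = 74.8 GPa

74.8 GPa


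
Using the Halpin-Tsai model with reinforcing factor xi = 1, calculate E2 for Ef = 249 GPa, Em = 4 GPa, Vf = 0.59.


eta = (Ef/Em - 1)/(Ef/Em + xi) = (62.25 - 1)/(62.25 + 1) = 0.9684
E2 = Em*(1+xi*eta*Vf)/(1-eta*Vf) = 14.66 GPa

14.66 GPa


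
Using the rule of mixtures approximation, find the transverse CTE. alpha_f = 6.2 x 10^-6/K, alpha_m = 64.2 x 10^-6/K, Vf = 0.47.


alpha_2 = alpha_f*Vf + alpha_m*(1-Vf) = 6.2*0.47 + 64.2*0.53 = 36.9 x 10^-6/K

36.9 x 10^-6/K


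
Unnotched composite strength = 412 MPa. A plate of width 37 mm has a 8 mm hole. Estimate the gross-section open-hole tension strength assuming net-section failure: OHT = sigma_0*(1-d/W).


OHT = sigma_0*(1-d/W) = 412*(1-8/37) = 322.9 MPa

322.9 MPa


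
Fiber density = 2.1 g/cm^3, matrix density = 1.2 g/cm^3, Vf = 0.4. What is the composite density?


rho_c = rho_f*Vf + rho_m*(1-Vf) = 2.1*0.4 + 1.2*0.6 = 1.56 g/cm^3

1.56 g/cm^3


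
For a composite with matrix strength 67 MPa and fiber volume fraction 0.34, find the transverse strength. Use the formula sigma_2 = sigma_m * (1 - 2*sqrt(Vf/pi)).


factor = 1 - 2*sqrt(0.34/pi) = 0.342
sigma_2 = 67 * 0.342 = 22.92 MPa

22.92 MPa


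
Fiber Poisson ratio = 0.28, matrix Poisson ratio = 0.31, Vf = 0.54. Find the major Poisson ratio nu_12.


nu_12 = nu_f*Vf + nu_m*(1-Vf) = 0.28*0.54 + 0.31*0.46 = 0.2938

0.2938


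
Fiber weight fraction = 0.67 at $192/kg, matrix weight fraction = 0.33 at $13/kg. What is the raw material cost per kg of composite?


Cost = cost_f*Wf + cost_m*Wm = 192*0.67 + 13*0.33 = $132.93/kg

$132.93/kg


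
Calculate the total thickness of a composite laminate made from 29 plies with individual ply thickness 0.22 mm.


h = n * t_ply = 29 * 0.22 = 6.38 mm

6.38 mm


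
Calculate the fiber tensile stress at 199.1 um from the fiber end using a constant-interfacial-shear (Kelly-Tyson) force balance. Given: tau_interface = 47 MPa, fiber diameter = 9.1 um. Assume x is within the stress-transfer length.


Force balance: sigma_f * (pi*d^2/4) = tau * (pi*d) * x  ->  sigma_f = 4 * tau * x / d
sigma_f = 4 * 47 * 199.1 / 9.1 = 4113.3 MPa

4113.3 MPa


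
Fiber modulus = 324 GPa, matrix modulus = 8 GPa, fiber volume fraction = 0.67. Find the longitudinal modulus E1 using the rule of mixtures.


E1 = Ef*Vf + Em*(1-Vf) = 324*0.67 + 8*0.33 = 219.72 GPa

219.72 GPa
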